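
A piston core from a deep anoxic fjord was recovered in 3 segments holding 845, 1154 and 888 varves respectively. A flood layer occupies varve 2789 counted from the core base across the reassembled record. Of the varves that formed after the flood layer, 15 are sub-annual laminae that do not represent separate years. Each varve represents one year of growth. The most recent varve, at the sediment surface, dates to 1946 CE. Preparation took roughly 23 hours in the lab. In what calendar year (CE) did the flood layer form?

1863 CE

Total varves = 845 + 1154 + 888 = 2887.
2887 − 2789 = 98 varves lie beyond the flood layer toward the sediment surface.
98 − 15 false = 83 true varves after the flood layer.
1946 − 83 = 1863 CE.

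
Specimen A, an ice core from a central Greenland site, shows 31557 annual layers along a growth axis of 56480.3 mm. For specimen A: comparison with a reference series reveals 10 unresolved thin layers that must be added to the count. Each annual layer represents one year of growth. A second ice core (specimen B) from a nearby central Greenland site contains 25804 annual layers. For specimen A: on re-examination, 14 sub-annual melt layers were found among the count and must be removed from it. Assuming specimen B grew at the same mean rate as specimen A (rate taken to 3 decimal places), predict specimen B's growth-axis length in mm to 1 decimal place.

Specimen A: after corrections the count is 31557 − 14 + 10 = 31553 annual layers.
A: 56480.3 mm over 31553 years gives 56480.3 / 31553 ≈ 1.790 mm per year.
B's length ≈ 1.790 × 25804 = 46189.2 mm.

46189.2 mm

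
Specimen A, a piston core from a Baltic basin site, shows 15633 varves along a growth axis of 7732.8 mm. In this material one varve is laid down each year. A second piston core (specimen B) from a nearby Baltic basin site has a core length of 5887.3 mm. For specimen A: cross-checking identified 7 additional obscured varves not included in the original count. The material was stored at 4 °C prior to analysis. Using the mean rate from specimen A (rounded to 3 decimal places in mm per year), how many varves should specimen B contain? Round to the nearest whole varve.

Specimen A: true varve count = 15633 + 7 = 15640.
A: 7732.8 mm over 15640 years gives 7732.8 / 15640 ≈ 0.494 mm per year.
Specimen B: 5887.3 mm / 0.494 mm per year = 11917.61 years ≈ 11918 varves.

11918 varves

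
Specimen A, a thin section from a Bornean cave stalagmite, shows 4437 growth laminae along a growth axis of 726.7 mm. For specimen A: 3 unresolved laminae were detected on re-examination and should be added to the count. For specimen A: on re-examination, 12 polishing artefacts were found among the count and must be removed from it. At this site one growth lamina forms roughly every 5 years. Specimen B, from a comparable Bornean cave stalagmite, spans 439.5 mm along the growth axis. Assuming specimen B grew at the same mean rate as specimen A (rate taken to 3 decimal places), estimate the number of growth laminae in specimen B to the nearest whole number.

2664 growth laminae

Specimen A: adjusted count: 4437 − 12 + 3 = 4428 growth laminae.
Specimen A: at 5 years per growth lamina, 4428 × 5 = 22140 years.
A: 726.7 mm over 22140 years gives 726.7 / 22140 ≈ 0.033 mm/yr.
B spans 439.5 / 0.033 = 13318.18 years; at 5 years per growth lamina that is 13318.18 / 5 ≈ 2664 growth laminae.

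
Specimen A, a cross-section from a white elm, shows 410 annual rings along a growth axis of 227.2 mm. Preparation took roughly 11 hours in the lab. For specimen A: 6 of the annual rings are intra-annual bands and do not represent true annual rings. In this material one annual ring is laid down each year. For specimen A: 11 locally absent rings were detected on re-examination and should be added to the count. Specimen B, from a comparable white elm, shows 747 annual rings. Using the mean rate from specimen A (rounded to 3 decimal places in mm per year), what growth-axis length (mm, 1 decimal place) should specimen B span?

Specimen A: correcting the raw count gives 410 − 6 + 11 = 415 true annual rings.
A: Mean rate = 227.2 mm / 415 years ≈ 0.547 mm per year.
Length of B = 0.547 × 747 = 408.6 mm.

408.6 mm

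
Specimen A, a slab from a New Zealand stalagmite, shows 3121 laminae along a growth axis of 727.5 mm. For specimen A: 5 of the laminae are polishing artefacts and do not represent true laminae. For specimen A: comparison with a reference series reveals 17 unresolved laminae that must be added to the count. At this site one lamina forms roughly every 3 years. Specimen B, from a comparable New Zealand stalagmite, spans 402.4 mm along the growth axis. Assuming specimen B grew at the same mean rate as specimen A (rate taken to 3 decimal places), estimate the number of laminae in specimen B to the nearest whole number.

Specimen A: after corrections the count is 3121 − 5 + 17 = 3133 laminae.
Specimen A: multiplying by 3 years per lamina: 3133 × 3 = 9399 years.
A: Mean rate = 727.5 mm / 9399 years ≈ 0.077 mm/year.
For B, 402.4 / 0.077 = 5225.97 years; at 3 years per lamina that is 5225.97 / 3 ≈ 1742 laminae.

1742 laminae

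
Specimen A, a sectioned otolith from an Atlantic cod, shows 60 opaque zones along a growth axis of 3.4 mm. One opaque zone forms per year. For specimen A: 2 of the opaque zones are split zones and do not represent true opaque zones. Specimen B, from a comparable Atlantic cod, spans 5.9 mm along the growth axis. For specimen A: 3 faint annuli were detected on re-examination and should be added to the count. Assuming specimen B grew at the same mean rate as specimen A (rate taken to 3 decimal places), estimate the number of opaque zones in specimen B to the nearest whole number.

Specimen A: true opaque zone count = 60 − 2 + 3 = 61.
A: 3.4 mm over 61 years gives 3.4 / 61 ≈ 0.056 mm/yr.
For B, 5.9 / 0.056 = 105.36 years ≈ 105 opaque zones.

105 opaque zones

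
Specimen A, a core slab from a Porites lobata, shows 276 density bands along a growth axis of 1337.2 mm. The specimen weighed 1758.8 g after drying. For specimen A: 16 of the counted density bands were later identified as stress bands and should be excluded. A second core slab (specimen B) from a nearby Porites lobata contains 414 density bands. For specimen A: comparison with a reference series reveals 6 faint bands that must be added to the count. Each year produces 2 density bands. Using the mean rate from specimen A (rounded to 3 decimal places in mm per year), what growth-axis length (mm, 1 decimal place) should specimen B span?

2081.2 mm

Specimen A: correcting the raw count gives 276 − 16 + 6 = 266 true density bands.
Specimen A: with 2 density bands per year, 266 / 2 = 133 years.
A: Extension rate ≈ 1337.2 / 133 = 10.054 mm per year.
Specimen B: with 2 density bands per year, 414 / 2 = 207 years. Length of B = 10.054 × 207 = 2081.2 mm.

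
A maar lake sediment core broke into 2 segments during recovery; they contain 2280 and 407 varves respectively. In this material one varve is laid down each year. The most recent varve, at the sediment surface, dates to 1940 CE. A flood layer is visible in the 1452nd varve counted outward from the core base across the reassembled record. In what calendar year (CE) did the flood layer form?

Total varves = 2280 + 407 = 2687.
The flood layer sits at varve 1452 from the core base, so 2687 − 1452 = 1235 varves formed after it.
The varve at the sediment surface is 1940 CE, so the flood layer dates to 1940 − 1235 = 705 CE.

705 CE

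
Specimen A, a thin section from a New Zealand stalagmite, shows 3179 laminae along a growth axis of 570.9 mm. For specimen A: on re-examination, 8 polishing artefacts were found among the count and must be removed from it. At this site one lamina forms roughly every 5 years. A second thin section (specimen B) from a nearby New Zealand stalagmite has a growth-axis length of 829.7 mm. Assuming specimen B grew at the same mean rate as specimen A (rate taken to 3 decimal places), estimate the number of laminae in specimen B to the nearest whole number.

4609 laminae

Specimen A: after corrections the count is 3179 − 8 = 3171 laminae.
Specimen A: at 5 years per lamina, 3171 × 5 = 15855 years.
A: Extension rate ≈ 570.9 / 15855 = 0.036 mm per year.
B spans 829.7 / 0.036 = 23047.22 years; at 5 years per lamina that is 23047.22 / 5 ≈ 4609 laminae.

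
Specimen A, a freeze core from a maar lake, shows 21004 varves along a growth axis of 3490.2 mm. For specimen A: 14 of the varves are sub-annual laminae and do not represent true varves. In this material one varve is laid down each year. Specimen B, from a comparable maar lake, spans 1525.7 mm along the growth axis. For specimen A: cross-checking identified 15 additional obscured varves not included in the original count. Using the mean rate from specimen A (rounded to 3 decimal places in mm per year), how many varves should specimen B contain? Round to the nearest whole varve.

9191 varves

Specimen A: correcting the raw count gives 21004 − 14 + 15 = 21005 true varves.
A: Extension rate ≈ 3490.2 / 21005 = 0.166 mm per year.
Specimen B: 1525.7 mm / 0.166 mm per year = 9190.96 years ≈ 9191 varves.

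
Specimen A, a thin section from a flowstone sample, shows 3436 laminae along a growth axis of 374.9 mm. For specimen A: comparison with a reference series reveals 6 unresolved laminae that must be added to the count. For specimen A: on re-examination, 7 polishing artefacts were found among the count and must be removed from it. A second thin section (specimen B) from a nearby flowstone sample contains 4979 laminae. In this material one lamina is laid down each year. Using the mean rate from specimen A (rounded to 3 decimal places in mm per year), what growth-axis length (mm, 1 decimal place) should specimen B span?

Specimen A: true lamina count = 3436 − 7 + 6 = 3435.
A: Mean rate = 374.9 mm / 3435 years ≈ 0.109 mm/year.
For B, 0.109 mm/year × 4979 years = 542.7 mm.

542.7 mm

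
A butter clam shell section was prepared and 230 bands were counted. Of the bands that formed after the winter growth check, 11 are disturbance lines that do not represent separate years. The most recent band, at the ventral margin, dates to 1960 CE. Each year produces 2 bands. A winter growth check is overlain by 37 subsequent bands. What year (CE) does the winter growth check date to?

37 bands formed after the winter growth check.
37 − 11 false = 26 true bands after the winter growth check.
26 bands at 2 per year is 26 / 2 = 13 years.
The band at the ventral margin is 1960 CE, so the winter growth check dates to 1960 − 13 = 1947 CE.

1947 CE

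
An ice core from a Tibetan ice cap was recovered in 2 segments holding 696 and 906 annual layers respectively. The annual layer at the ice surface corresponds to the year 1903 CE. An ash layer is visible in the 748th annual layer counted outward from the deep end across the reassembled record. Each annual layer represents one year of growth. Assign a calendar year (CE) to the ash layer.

1049 CE

Total annual layers = 696 + 906 = 1602.
Between annual layer 748 and the ice surface there are 1602 − 748 = 854 annual layers.
1903 − 854 = 1049 CE.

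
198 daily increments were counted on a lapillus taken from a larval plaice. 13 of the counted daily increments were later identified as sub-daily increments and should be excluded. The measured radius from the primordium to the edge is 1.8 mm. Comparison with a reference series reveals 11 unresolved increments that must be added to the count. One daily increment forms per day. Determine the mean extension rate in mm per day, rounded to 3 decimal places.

0.009 mm per day

Correcting the raw count gives 198 − 13 + 11 = 196 true daily increments.
Extension rate ≈ 1.8 / 196 = 0.009 mm per day.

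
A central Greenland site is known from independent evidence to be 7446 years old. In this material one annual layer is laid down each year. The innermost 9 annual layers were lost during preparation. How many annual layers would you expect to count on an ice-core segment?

7437 annual layers

Expected annual layers over 7446 years: 7446.
Subtracting the 9 annual layers not captured gives 7446 − 9 = 7437 annual layers in the record.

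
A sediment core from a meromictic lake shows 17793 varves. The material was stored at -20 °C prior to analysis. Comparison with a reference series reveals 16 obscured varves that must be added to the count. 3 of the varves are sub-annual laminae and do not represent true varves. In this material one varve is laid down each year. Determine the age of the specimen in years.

True varve count = 17793 − 3 + 16 = 17806.
One varve per year makes the duration 17806 years.

17806 years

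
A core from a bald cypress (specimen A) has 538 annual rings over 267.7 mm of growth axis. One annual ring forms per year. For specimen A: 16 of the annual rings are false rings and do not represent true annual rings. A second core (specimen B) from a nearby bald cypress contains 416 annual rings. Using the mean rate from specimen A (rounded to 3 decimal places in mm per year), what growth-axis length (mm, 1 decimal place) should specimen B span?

213.4 mm

Specimen A: after corrections the count is 538 − 16 = 522 annual rings.
A: Extension rate ≈ 267.7 / 522 = 0.513 mm/yr.
Length of B = 0.513 × 416 = 213.4 mm.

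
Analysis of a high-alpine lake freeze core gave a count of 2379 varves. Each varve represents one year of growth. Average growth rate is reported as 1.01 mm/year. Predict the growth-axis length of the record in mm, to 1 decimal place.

2402.8 mm

The record spans 2379 years at 1.01 mm per year.
Length ≈ 1.01 × 2379 = 2402.8 mm.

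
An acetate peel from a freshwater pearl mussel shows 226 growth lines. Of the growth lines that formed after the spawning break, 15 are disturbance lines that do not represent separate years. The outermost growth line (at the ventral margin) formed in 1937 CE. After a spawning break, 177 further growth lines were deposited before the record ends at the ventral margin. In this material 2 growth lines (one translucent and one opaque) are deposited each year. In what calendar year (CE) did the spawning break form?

177 growth lines post-date the spawning break.
177 − 15 false = 162 true growth lines after the spawning break.
Dividing by 2 growth lines per year: 162 / 2 = 81 years.
The growth line at the ventral margin is 1937 CE, so the spawning break dates to 1937 − 81 = 1856 CE.

1856 CE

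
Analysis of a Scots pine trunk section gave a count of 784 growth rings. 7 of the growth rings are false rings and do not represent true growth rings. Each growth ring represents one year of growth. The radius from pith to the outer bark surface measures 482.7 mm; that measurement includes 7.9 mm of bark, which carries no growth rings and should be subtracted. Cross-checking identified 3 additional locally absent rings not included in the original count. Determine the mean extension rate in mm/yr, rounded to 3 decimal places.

True growth ring count = 784 − 7 + 3 = 780.
The growth record spans 482.7 − 7.9 = 474.8 mm.
474.8 mm over 780 years gives 474.8 / 780 ≈ 0.609 mm/yr.

0.609 mm/yr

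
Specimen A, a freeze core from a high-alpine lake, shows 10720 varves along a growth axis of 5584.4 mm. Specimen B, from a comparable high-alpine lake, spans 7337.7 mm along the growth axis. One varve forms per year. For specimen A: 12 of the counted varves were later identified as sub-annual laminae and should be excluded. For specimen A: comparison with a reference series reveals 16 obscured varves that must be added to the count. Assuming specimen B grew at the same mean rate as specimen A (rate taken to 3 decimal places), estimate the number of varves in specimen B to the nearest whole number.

14084 varves

Specimen A: true varve count = 10720 − 12 + 16 = 10724.
A: Extension rate ≈ 5584.4 / 10724 = 0.521 mm/year.
B spans 7337.7 / 0.521 = 14083.88 years ≈ 14084 varves.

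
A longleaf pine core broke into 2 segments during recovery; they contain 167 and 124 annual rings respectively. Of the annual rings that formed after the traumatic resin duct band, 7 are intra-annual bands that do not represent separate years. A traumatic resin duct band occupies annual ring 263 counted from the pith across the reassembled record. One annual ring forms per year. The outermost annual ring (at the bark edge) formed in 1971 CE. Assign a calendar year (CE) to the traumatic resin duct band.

Total annual rings = 167 + 124 = 291.
Between annual ring 263 and the bark edge there are 291 − 263 = 28 annual rings.
Excluding 7 false annual rings: 28 − 7 = 21.
1971 − 21 = 1950 CE.

1950 CE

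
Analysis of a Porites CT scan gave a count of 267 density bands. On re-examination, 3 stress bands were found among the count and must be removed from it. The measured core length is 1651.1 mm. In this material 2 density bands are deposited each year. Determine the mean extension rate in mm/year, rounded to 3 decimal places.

12.508 mm/year

Correcting the raw count gives 267 − 3 = 264 true density bands.
With 2 density bands per year, 264 / 2 = 132 years.
Mean rate = 1651.1 mm / 132 years ≈ 12.508 mm/year.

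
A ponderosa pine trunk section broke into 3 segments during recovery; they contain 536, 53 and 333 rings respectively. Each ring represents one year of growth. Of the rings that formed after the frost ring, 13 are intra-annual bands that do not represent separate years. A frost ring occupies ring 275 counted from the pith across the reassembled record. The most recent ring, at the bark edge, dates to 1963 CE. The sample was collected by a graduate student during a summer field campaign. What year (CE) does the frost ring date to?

Total rings = 536 + 53 + 333 = 922.
The frost ring sits at ring 275 from the pith, so 922 − 275 = 647 rings formed after it.
Removing the 13 false rings leaves 647 − 13 = 634 true rings beyond the frost ring.
Counting back 634 years from 1963 CE places the frost ring in 1963 − 634 = 1329 CE.

1329 CE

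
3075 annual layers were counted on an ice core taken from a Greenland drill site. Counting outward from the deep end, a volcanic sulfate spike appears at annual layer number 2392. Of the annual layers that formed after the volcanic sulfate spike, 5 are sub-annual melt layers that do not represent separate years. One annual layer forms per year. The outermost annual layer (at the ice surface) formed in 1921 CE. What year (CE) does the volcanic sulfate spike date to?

1243 CE

3075 − 2392 = 683 annual layers lie beyond the volcanic sulfate spike toward the ice surface.
Excluding 5 false annual layers: 683 − 5 = 678.
Counting back 678 years from 1921 CE places the volcanic sulfate spike in 1921 − 678 = 1243 CE.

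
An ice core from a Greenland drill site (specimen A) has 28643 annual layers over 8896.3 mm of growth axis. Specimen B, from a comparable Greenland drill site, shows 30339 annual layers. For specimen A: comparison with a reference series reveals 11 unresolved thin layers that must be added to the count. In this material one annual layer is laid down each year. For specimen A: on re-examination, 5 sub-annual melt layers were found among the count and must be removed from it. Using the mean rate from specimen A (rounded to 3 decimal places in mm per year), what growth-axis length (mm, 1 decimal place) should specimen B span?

9435.4 mm

Specimen A: true annual layer count = 28643 − 5 + 11 = 28649.
A: 8896.3 mm over 28649 years gives 8896.3 / 28649 ≈ 0.311 mm/year.
B's length ≈ 0.311 × 30339 = 9435.4 mm.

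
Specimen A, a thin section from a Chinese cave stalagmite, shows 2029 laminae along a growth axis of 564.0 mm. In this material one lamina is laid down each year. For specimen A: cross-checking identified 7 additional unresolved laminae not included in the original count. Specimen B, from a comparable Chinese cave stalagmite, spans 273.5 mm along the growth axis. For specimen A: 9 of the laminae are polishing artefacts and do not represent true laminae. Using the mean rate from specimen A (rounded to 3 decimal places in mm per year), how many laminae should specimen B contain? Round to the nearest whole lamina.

984 laminae

Specimen A: correcting the raw count gives 2029 − 9 + 7 = 2027 true laminae.
A: 564.0 mm over 2027 years gives 564.0 / 2027 ≈ 0.278 mm/year.
For B, 273.5 / 0.278 = 983.81 years ≈ 984 laminae.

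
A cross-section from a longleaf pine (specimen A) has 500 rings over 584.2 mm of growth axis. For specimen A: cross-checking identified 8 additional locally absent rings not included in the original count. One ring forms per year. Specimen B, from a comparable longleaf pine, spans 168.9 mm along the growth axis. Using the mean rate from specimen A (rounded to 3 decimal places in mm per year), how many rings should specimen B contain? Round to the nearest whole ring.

147 rings

Specimen A: after corrections the count is 500 + 8 = 508 rings.
A: Extension rate ≈ 584.2 / 508 = 1.150 mm/yr.
B spans 168.9 / 1.150 = 146.87 years ≈ 147 rings.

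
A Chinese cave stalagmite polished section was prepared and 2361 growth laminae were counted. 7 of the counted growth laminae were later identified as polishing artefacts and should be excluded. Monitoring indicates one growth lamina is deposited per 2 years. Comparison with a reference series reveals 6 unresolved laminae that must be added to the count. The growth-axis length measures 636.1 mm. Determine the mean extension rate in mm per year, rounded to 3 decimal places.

0.135 mm per year

Adjusted count: 2361 − 7 + 6 = 2360 growth laminae.
At 2 years per growth lamina, 2360 × 2 = 4720 years.
636.1 mm over 4720 years gives 636.1 / 4720 ≈ 0.135 mm per year.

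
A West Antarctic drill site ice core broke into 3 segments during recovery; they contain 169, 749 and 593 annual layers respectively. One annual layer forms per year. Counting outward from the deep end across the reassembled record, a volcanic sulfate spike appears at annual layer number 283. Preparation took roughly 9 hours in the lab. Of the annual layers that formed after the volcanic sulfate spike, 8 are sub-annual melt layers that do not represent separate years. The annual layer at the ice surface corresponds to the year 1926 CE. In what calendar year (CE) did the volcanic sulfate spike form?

Total annual layers = 169 + 749 + 593 = 1511.
The volcanic sulfate spike sits at annual layer 283 from the deep end, so 1511 − 283 = 1228 annual layers formed after it.
1228 − 8 false = 1220 true annual layers after the volcanic sulfate spike.
Counting back 1220 years from 1926 CE places the volcanic sulfate spike in 1926 − 1220 = 706 CE.

706 CE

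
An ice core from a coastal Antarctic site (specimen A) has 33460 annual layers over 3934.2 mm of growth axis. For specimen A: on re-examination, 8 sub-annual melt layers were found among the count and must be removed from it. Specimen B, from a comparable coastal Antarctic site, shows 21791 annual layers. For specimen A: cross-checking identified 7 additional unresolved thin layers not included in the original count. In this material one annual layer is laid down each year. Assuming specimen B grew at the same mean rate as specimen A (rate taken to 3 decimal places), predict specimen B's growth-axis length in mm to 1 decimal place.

Specimen A: correcting the raw count gives 33460 − 8 + 7 = 33459 true annual layers.
A: Extension rate ≈ 3934.2 / 33459 = 0.118 mm/yr.
For B, 0.118 mm/year × 21791 years = 2571.3 mm.

2571.3 mm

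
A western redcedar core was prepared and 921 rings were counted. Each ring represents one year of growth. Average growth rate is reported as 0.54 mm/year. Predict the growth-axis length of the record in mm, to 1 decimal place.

497.3 mm

The record spans 921 years at 0.54 mm per year.
921 years at 0.54 mm/year gives 0.54 × 921 = 497.3 mm.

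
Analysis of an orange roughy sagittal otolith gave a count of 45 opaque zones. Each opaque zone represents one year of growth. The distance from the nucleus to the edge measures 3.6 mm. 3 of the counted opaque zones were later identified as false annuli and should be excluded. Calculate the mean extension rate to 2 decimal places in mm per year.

0.09 mm per year

Correcting the raw count gives 45 − 3 = 42 true opaque zones.
Extension rate ≈ 3.6 / 42 = 0.09 mm per year.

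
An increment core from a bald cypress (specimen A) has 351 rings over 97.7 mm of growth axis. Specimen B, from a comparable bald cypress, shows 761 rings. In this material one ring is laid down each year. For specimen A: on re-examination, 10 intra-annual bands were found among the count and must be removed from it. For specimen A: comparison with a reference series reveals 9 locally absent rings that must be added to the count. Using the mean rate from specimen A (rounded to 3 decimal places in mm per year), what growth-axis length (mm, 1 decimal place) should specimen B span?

Specimen A: correcting the raw count gives 351 − 10 + 9 = 350 true rings.
A: Mean rate = 97.7 mm / 350 years ≈ 0.279 mm per year.
For B, 0.279 mm/year × 761 years = 212.3 mm.

212.3 mm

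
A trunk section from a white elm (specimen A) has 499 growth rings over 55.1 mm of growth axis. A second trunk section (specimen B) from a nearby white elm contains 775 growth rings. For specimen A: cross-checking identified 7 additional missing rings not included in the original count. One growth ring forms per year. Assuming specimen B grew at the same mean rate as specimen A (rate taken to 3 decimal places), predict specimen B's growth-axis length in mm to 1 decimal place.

Specimen A: adjusted count: 499 + 7 = 506 growth rings.
A: 55.1 mm over 506 years gives 55.1 / 506 ≈ 0.109 mm per year.
For B, 0.109 mm/year × 775 years = 84.5 mm.

84.5 mm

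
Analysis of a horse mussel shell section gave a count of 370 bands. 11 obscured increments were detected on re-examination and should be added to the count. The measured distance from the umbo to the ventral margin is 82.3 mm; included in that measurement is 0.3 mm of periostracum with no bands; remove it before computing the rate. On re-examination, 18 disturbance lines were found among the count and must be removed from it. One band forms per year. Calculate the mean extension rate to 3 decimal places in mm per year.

After corrections the count is 370 − 18 + 11 = 363 bands.
Net length = 82.3 − 0.3 = 82.0 mm.
82.0 mm over 363 years gives 82.0 / 363 ≈ 0.226 mm per year.

0.226 mm per year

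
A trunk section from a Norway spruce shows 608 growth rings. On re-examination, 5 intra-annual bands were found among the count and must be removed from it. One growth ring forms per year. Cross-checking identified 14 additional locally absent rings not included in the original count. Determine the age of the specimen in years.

617 years

After corrections the count is 608 − 5 + 14 = 617 growth rings.
One growth ring per year makes the duration 617 years.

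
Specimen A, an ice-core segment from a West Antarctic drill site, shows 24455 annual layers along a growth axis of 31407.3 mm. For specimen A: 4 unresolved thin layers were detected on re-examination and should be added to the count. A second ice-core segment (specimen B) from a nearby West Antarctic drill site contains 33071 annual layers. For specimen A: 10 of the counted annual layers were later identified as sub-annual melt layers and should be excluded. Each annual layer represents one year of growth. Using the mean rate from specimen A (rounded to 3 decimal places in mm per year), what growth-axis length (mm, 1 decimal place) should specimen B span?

Specimen A: correcting the raw count gives 24455 − 10 + 4 = 24449 true annual layers.
A: Mean rate = 31407.3 mm / 24449 years ≈ 1.285 mm per year.
B's length ≈ 1.285 × 33071 = 42496.2 mm.

42496.2 mm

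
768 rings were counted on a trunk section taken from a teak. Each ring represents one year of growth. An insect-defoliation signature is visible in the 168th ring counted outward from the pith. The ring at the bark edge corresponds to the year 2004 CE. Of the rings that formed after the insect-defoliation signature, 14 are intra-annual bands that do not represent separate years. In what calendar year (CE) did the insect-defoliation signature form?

768 − 168 = 600 rings lie beyond the insect-defoliation signature toward the bark edge.
600 − 14 false = 586 true rings after the insect-defoliation signature.
The ring at the bark edge is 2004 CE, so the insect-defoliation signature dates to 2004 − 586 = 1418 CE.

1418 CE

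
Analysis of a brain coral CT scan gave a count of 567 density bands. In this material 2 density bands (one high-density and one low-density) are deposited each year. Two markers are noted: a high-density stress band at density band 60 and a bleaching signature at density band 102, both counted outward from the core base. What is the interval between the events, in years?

21 yr

102 − 60 = 42 density bands lie between the two events.
42 density bands at 2 per year is 42 / 2 = 21 years.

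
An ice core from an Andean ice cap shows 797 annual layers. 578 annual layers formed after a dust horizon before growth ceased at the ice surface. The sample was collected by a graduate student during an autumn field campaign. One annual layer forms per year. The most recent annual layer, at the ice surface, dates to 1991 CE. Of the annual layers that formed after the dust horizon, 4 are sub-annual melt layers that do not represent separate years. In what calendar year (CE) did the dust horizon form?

1417 CE

There are 578 annual layers younger than the dust horizon.
Removing the 4 false annual layers leaves 578 − 4 = 574 true annual layers beyond the dust horizon.
1991 − 574 = 1417 CE.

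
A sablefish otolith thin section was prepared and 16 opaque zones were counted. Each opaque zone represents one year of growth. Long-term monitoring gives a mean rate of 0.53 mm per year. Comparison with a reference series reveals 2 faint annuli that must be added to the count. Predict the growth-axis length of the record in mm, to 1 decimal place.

After corrections the count is 16 + 2 = 18 opaque zones.
Predicted length = 0.53 mm/year × 18 years = 9.5 mm.

9.5 mm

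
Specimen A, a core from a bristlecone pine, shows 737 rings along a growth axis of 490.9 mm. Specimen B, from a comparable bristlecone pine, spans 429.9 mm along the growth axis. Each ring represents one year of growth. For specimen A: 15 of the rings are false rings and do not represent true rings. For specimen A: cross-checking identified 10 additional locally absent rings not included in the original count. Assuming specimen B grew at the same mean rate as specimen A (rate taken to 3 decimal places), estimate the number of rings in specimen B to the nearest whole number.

Specimen A: true ring count = 737 − 15 + 10 = 732.
A: 490.9 mm over 732 years gives 490.9 / 732 ≈ 0.671 mm/year.
B spans 429.9 / 0.671 = 640.69 years ≈ 641 rings.

641 rings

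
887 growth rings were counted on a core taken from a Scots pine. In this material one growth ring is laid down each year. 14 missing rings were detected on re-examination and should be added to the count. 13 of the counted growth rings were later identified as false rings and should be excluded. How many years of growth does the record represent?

888 years

Correcting the raw count gives 887 − 13 + 14 = 888 true growth rings.
At one growth ring per year, that is 888 years.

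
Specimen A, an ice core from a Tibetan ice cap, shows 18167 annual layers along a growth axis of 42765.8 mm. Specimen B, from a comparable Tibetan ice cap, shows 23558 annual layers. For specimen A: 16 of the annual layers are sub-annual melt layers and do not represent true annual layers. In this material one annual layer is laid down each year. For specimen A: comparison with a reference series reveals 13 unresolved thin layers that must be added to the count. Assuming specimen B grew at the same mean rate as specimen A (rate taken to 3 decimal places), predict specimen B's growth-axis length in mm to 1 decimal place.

Specimen A: correcting the raw count gives 18167 − 16 + 13 = 18164 true annual layers.
A: Mean rate = 42765.8 mm / 18164 years ≈ 2.354 mm per year.
For B, 2.354 mm/year × 23558 years = 55455.5 mm.

55455.5 mm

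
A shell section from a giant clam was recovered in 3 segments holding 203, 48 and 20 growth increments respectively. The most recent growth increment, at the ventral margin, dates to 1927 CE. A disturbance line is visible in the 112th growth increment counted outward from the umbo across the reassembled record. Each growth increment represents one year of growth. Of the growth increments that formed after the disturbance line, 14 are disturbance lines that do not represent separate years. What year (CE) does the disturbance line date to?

1782 CE

Total growth increments = 203 + 48 + 20 = 271.
271 − 112 = 159 growth increments lie beyond the disturbance line toward the ventral margin.
Removing the 14 false growth increments leaves 159 − 14 = 145 true growth increments beyond the disturbance line.
1927 − 145 = 1782 CE.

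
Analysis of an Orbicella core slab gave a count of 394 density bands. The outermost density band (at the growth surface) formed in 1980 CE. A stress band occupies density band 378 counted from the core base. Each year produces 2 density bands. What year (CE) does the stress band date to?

1972 CE

Between density band 378 and the growth surface there are 394 − 378 = 16 density bands.
16 density bands at 2 per year is 16 / 2 = 8 years.
The density band at the growth surface is 1980 CE, so the stress band dates to 1980 − 8 = 1972 CE.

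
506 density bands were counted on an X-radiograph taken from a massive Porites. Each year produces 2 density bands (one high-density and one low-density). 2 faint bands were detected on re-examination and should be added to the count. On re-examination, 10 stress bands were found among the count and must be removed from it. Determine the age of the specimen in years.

249 yr

After corrections the count is 506 − 10 + 2 = 498 density bands.
With 2 density bands per year, 498 / 2 = 249 years.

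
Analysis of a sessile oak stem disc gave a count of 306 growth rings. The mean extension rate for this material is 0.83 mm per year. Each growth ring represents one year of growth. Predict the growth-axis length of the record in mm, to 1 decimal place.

254.0 mm

The record spans 306 years at 0.83 mm per year.
Predicted length = 0.83 mm/year × 306 years = 254.0 mm.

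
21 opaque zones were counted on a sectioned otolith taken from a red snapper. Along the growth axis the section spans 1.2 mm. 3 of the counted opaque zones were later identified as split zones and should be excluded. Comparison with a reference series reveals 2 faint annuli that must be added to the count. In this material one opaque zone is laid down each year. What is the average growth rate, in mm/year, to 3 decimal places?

After corrections the count is 21 − 3 + 2 = 20 opaque zones.
Extension rate ≈ 1.2 / 20 = 0.060 mm/year.

0.060 mm/year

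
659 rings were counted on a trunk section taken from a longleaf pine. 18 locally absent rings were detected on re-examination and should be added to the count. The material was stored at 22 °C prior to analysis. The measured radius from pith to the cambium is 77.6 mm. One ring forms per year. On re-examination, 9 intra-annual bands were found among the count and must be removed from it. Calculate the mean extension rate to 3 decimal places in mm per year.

0.116 mm per year

True ring count = 659 − 9 + 18 = 668.
Mean rate = 77.6 mm / 668 years ≈ 0.116 mm per year.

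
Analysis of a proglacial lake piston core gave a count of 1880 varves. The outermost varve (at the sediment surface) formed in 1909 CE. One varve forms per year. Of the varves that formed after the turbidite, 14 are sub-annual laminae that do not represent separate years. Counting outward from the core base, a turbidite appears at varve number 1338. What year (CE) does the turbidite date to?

The turbidite sits at varve 1338 from the core base, so 1880 − 1338 = 542 varves formed after it.
Removing the 14 false varves leaves 542 − 14 = 528 true varves beyond the turbidite.
1909 − 528 = 1381 CE.

1381 CE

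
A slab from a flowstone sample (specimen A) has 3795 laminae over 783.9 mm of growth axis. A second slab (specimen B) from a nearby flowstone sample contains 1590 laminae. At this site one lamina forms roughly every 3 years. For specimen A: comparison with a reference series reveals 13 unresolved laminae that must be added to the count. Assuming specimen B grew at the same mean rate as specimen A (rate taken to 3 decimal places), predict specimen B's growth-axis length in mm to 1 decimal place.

329.1 mm

Specimen A: adjusted count: 3795 + 13 = 3808 laminae.
Specimen A: at 3 years per lamina, 3808 × 3 = 11424 years.
A: Extension rate ≈ 783.9 / 11424 = 0.069 mm per year.
Specimen B: at 3 years per lamina, 1590 × 3 = 4770 years. B's length ≈ 0.069 × 4770 = 329.1 mm.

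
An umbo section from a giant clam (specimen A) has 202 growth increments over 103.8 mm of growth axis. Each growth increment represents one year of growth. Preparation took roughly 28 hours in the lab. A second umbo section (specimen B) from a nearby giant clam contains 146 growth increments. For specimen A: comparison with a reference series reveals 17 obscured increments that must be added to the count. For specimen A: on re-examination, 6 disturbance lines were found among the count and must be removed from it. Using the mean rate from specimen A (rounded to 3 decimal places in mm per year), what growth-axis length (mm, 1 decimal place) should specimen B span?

Specimen A: true growth increment count = 202 − 6 + 17 = 213.
A: Mean rate = 103.8 mm / 213 years ≈ 0.487 mm per year.
For B, 0.487 mm/year × 146 years = 71.1 mm.

71.1 mm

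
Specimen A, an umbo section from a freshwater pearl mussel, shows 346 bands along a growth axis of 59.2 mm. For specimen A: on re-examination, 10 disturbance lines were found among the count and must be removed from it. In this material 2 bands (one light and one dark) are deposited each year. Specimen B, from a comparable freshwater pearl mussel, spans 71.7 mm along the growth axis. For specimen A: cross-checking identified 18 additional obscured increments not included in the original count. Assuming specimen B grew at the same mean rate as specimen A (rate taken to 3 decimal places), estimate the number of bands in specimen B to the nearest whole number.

429 bands

Specimen A: after corrections the count is 346 − 10 + 18 = 354 bands.
Specimen A: 354 bands at 2 per year is 354 / 2 = 177 years.
A: Mean rate = 59.2 mm / 177 years ≈ 0.334 mm/year.
B spans 71.7 / 0.334 = 214.67 years; at 2 bands per year that is 214.67 × 2 ≈ 429 bands.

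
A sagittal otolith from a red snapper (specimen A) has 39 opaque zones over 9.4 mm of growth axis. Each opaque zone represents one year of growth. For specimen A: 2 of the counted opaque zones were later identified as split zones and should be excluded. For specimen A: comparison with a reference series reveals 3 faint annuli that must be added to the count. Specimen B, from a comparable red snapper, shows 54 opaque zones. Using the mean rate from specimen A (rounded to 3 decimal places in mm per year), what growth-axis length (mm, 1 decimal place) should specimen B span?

Specimen A: true opaque zone count = 39 − 2 + 3 = 40.
A: 9.4 mm over 40 years gives 9.4 / 40 ≈ 0.235 mm per year.
B's length ≈ 0.235 × 54 = 12.7 mm.

12.7 mm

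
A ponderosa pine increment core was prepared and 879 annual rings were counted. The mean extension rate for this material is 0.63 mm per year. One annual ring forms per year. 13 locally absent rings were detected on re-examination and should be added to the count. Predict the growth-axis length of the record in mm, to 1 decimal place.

562.0 mm

Correcting the raw count gives 879 + 13 = 892 true annual rings.
Predicted length = 0.63 mm/year × 892 years = 562.0 mm.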